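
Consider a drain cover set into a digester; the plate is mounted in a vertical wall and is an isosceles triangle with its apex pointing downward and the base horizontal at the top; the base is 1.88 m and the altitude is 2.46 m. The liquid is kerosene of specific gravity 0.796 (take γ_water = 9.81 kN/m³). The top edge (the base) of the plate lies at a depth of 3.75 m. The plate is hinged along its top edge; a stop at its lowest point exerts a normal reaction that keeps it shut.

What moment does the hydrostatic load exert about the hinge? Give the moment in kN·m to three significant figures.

γ = 0.796 × 9.81 = 7.80876 kN/m³.
With the apex down, the centroid sits h/3 = 2.46/3 = 0.82 m below the base (the top edge), so the centroid depth is h_c = 3.75 + 0.82 = 4.57 m.
A = ½ × 1.88 × 2.46 = 2.3124 m².
Resultant F = γ·h_c·A = 7.80876 × 4.57 × 2.3124 = 82.5204 kN.
I_c = b·h³/36 = 1.88 × 2.46³/36 = 0.777429 m⁴.
Centre of pressure: y_p = y_c + I_c/(y_c·A) = 4.57 + 0.777429/(4.57 × 2.3124) = 4.57 + 0.0735668 = 4.64357 m along the plane.
The resultant acts 0.82 + 0.0735668 = 0.893567 m (along the plate) below the hinge at the top edge, so the moment about the hinge is M = F × 0.893567 = 82.5204 × 0.893567 = 73.7375 kN·m.

M ≈ 73.7 kN·m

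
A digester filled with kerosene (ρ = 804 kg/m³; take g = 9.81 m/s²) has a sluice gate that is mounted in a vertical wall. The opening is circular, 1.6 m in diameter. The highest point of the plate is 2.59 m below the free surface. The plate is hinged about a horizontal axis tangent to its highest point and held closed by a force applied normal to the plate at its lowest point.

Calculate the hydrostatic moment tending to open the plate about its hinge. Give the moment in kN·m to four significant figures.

M ≈ 45.54 kN·m

γ = ρg = 804 × 9.81 / 1000 = 7.88724 kN/m³.
The centroid is at the centre, 0.8 m below the top of the plate, so the centroid depth is h_c = 2.59 + 0.8 = 3.39 m.
A = π(0.8)² = 2.01062 m².
Resultant F = γ·h_c·A = 7.88724 × 3.39 × 2.01062 = 53.7594 kN.
I_c = πr⁴/4 = π × 0.8⁴/4 = 0.321699 m⁴.
Centre of pressure: y_p = y_c + I_c/(y_c·A) = 3.39 + 0.321699/(3.39 × 2.01062) = 3.39 + 0.0471976 = 3.4372 m along the plane.
The resultant acts 0.8 + 0.0471976 = 0.847198 m (along the plate) below the hinge at the top edge, so the moment about the hinge is M = F × 0.847198 = 53.7594 × 0.847198 = 45.5449 kN·m.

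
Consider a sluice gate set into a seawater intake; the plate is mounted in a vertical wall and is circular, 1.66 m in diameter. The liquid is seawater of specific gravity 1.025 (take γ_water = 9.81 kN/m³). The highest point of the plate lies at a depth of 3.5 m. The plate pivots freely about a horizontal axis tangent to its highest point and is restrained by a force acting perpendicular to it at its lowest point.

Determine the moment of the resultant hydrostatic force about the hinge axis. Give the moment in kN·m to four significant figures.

γ = 1.025 × 9.81 = 10.05525 kN/m³.
The centroid is at the centre, 0.83 m below the top of the plate, so the centroid depth is h_c = 3.5 + 0.83 = 4.33 m.
A = π(0.83)² = 2.16424 m².
Resultant F = γ·h_c·A = 10.05525 × 4.33 × 2.16424 = 94.2293 kN.
I_c = πr⁴/4 = π × 0.83⁴/4 = 0.372737 m⁴.
Centre of pressure: y_p = y_c + I_c/(y_c·A) = 4.33 + 0.372737/(4.33 × 2.16424) = 4.33 + 0.0397749 = 4.36977 m along the plane.
The resultant acts 0.83 + 0.0397749 = 0.869775 m (along the plate) below the hinge at the top edge, so the moment about the hinge is M = F × 0.869775 = 94.2293 × 0.869775 = 81.9583 kN·m.

M ≈ 81.96 kN·m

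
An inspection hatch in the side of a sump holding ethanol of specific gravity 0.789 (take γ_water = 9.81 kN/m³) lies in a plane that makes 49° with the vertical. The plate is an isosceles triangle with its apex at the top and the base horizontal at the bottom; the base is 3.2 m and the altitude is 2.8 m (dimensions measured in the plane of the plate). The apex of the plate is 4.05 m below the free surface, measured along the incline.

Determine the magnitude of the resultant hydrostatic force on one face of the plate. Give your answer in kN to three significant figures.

F ≈ 135 kN

γ = 0.789 × 9.81 = 7.74009 kN/m³.
The plate makes 49° with the vertical, i.e. θ = 90° − 49° = 41° to the horizontal. Measuring y along the incline from the free-surface line, vertical depth h = y·sinθ with sinθ = 0.656059.
With the apex up, the centroid sits 2h/3 = 2 × 2.8/3 = 1.86667 m below the apex, so y_c = 4.05 + 1.86667 = 5.91667 m and h_c = 5.91667 × 0.656059 = 3.88168 m.
A = ½ × 3.2 × 2.8 = 4.48 m².
Resultant F = γ·h_c·A = 7.74009 × 3.88168 × 4.48 = 134.6 kN.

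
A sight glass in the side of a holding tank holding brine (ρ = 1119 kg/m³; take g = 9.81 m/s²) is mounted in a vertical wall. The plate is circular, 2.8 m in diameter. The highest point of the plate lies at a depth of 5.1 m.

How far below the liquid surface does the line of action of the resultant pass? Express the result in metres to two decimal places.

h_p = 6.58 m

γ = ρg = 1119 × 9.81 / 1000 = 10.97739 kN/m³.
The centroid is at the centre, 1.4 m below the top of the plate, so the centroid depth is h_c = 5.1 + 1.4 = 6.5 m.
A = π(1.4)² = 6.15752 m².
Resultant F = γ·h_c·A = 10.97739 × 6.5 × 6.15752 = 439.358 kN.
I_c = πr⁴/4 = π × 1.4⁴/4 = 3.01719 m⁴.
Centre of pressure: y_p = y_c + I_c/(y_c·A) = 6.5 + 3.01719/(6.5 × 6.15752) = 6.5 + 0.0753847 = 6.57538 m along the plane.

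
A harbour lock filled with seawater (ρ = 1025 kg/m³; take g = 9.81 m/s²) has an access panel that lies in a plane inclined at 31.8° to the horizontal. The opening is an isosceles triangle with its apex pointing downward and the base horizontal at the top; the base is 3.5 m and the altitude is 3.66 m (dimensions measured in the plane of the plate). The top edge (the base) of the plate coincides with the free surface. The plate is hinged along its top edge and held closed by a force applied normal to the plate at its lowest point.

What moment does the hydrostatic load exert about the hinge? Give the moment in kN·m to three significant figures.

γ = ρg = 1025 × 9.81 / 1000 = 10.05525 kN/m³.
Let θ = 31.8° be the plate's angle to the horizontal; measure y along the incline from where the plane meets the free surface. Vertical depth h = y·sinθ with sinθ = 0.526956.
With the apex down, the centroid sits h/3 = 3.66/3 = 1.22 m below the base (the top edge), so y_c = 1.22 m and h_c = 1.22 × 0.526956 = 0.642886 m.
A = ½ × 3.5 × 3.66 = 6.405 m².
Resultant F = γ·h_c·A = 10.05525 × 0.642886 × 6.405 = 41.4044 kN.
I_c = b·h³/36 = 3.5 × 3.66³/36 = 4.7666 m⁴.
Centre of pressure: y_p = y_c + I_c/(y_c·A) = 1.22 + 4.7666/(1.22 × 6.405) = 1.22 + 0.61 = 1.83 m along the plane.
The resultant acts 1.22 + 0.61 = 1.83 m (along the plate) below the hinge at the top edge, so the moment about the hinge is M = F × 1.83 = 41.4044 × 1.83 = 75.7701 kN·m.

M ≈ 75.8 kN·m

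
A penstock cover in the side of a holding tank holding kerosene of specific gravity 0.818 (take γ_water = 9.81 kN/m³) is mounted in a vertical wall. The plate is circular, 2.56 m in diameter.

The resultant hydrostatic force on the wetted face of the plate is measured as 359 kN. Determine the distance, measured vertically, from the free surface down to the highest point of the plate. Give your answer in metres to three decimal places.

d_top ≈ 7.412 m

γ = 0.818 × 9.81 = 8.02458 kN/m³.
A = π(1.28)² = 5.14719 m².
From F = γ·h_c·A, the centroid depth is h_c = 359/(8.02458 × 5.14719) = 8.69164 m.
The centroid is at the centre, 1.28 m below the top of the plate, so the highest point sits at h_top = 8.69164 − 1.28 = 7.41164 m below the surface.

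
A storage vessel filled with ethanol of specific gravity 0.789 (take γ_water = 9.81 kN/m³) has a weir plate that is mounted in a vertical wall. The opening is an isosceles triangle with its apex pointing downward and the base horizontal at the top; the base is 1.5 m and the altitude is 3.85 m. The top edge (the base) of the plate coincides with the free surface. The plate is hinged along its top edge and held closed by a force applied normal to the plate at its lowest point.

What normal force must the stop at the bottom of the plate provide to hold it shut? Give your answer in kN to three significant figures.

γ = 0.789 × 9.81 = 7.74009 kN/m³.
With the apex down, the centroid sits h/3 = 3.85/3 = 1.28333 m below the base (the top edge), so the centroid depth is h_c = 1.28333 m.
A = ½ × 1.5 × 3.85 = 2.8875 m².
Resultant F = γ·h_c·A = 7.74009 × 1.28333 × 2.8875 = 28.6818 kN.
I_c = b·h³/36 = 1.5 × 3.85³/36 = 2.37778 m⁴.
Centre of pressure: y_p = y_c + I_c/(y_c·A) = 1.28333 + 2.37778/(1.28333 × 2.8875) = 1.28333 + 0.641669 = 1.925 m along the plane.
The resultant acts 1.28333 + 0.641669 = 1.925 m (along the plate) below the hinge at the top edge, so the moment about the hinge is M = F × 1.925 = 28.6818 × 1.925 = 55.2125 kN·m.
A normal force at the bottom, 3.85 m from the hinge, must supply this moment: P = 55.2125/3.85 = 14.3409 kN.

P ≈ 14.3 kN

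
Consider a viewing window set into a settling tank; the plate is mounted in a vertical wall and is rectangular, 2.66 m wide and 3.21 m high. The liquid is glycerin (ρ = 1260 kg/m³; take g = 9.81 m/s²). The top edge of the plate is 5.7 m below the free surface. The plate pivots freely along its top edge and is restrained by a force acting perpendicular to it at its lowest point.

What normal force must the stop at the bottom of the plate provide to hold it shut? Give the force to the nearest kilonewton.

γ = ρg = 1260 × 9.81 / 1000 = 12.3606 kN/m³.
The centroid lies 3.21/2 = 1.605 m below the top edge, so the centroid depth is h_c = 5.7 + 1.605 = 7.305 m.
A = 2.66 × 3.21 = 8.5386 m².
Resultant F = γ·h_c·A = 12.3606 × 7.305 × 8.5386 = 770.986 kN.
I_c = b·h³/12 = 2.66 × 3.21³/12 = 7.33188 m⁴.
Centre of pressure: y_p = y_c + I_c/(y_c·A) = 7.305 + 7.33188/(7.305 × 8.5386) = 7.305 + 0.117546 = 7.42255 m along the plane.
The resultant acts 1.605 + 0.117546 = 1.72255 m (along the plate) below the hinge at the top edge, so the moment about the hinge is M = F × 1.72255 = 770.986 × 1.72255 = 1328.06 kN·m.
A normal force at the bottom, 3.21 m from the hinge, must supply this moment: P = 1328.06/3.21 = 413.726 kN.

P ≈ 414 kN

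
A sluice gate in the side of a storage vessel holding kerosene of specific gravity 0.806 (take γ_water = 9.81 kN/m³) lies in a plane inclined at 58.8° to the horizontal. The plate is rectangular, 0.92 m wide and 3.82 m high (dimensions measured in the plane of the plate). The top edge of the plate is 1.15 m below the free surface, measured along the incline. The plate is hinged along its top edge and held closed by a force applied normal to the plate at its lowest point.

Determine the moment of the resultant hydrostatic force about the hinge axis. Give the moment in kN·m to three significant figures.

M ≈ 168 kN·m

γ = 0.806 × 9.81 = 7.90686 kN/m³.
Let θ = 58.8° be the plate's angle to the horizontal; measure y along the incline from where the plane meets the free surface. Vertical depth h = y·sinθ with sinθ = 0.855364.
The centroid lies 3.82/2 = 1.91 m below the top edge, so y_c = 1.15 + 1.91 = 3.06 m and h_c = 3.06 × 0.855364 = 2.61741 m.
A = 0.92 × 3.82 = 3.5144 m².
Resultant F = γ·h_c·A = 7.90686 × 2.61741 × 3.5144 = 72.7322 kN.
I_c = b·h³/12 = 0.92 × 3.82³/12 = 4.27363 m⁴.
Centre of pressure: y_p = y_c + I_c/(y_c·A) = 3.06 + 4.27363/(3.06 × 3.5144) = 3.06 + 0.397397 = 3.4574 m along the plane.
The resultant acts 1.91 + 0.397397 = 2.3074 m (along the plate) below the hinge at the top edge, so the moment about the hinge is M = F × 2.3074 = 72.7322 × 2.3074 = 167.822 kN·m.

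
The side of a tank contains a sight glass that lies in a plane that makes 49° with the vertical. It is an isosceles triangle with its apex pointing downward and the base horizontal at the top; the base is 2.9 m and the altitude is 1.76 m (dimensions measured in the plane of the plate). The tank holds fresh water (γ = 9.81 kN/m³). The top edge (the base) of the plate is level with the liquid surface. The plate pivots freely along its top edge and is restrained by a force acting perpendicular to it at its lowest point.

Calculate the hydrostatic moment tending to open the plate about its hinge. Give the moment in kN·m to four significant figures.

M ≈ 8.479 kN·m

γ = 9.81 kN/m³.
The plate makes 49° with the vertical, i.e. θ = 90° − 49° = 41° to the horizontal. Measuring y along the incline from the free-surface line, vertical depth h = y·sinθ with sinθ = 0.656059.
With the apex down, the centroid sits h/3 = 1.76/3 = 0.586667 m below the base (the top edge), so y_c = 0.586667 m and h_c = 0.586667 × 0.656059 = 0.384888 m.
A = ½ × 2.9 × 1.76 = 2.552 m².
Resultant F = γ·h_c·A = 9.81 × 0.384888 × 2.552 = 9.63572 kN.
I_c = b·h³/36 = 2.9 × 1.76³/36 = 0.439171 m⁴.
Centre of pressure: y_p = y_c + I_c/(y_c·A) = 0.586667 + 0.439171/(0.586667 × 2.552) = 0.586667 + 0.293333 = 0.88 m along the plane.
The resultant acts 0.586667 + 0.293333 = 0.88 m (along the plate) below the hinge at the top edge, so the moment about the hinge is M = F × 0.88 = 9.63572 × 0.88 = 8.47943 kN·m.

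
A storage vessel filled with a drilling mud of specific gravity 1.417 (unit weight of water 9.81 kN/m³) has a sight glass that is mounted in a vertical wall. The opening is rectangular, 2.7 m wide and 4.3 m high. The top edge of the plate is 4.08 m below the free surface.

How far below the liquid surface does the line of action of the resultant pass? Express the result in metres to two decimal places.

γ = 1.417 × 9.81 = 13.90077 kN/m³.
The centroid lies 4.3/2 = 2.15 m below the top edge, so the centroid depth is h_c = 4.08 + 2.15 = 6.23 m.
A = 2.7 × 4.3 = 11.61 m².
Resultant F = γ·h_c·A = 13.90077 × 6.23 × 11.61 = 1005.45 kN.
I_c = b·h³/12 = 2.7 × 4.3³/12 = 17.8891 m⁴.
Centre of pressure: y_p = y_c + I_c/(y_c·A) = 6.23 + 17.8891/(6.23 × 11.61) = 6.23 + 0.247325 = 6.47733 m along the plane.

h_p = 6.48 m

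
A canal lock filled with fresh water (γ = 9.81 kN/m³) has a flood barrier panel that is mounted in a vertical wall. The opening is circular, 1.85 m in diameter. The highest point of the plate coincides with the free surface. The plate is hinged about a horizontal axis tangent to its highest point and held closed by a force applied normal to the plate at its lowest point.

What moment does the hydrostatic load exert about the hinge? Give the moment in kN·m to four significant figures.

γ = 9.81 kN/m³.
The centroid is at the centre, 0.925 m below the top of the plate, so the centroid depth is h_c = 0.925 m.
A = π(0.925)² = 2.68803 m².
Resultant F = γ·h_c·A = 9.81 × 0.925 × 2.68803 = 24.3919 kN.
I_c = πr⁴/4 = π × 0.925⁴/4 = 0.574985 m⁴.
Centre of pressure: y_p = y_c + I_c/(y_c·A) = 0.925 + 0.574985/(0.925 × 2.68803) = 0.925 + 0.231249 = 1.15625 m along the plane.
The resultant acts 0.925 + 0.231249 = 1.15625 m (along the plate) below the hinge at the top edge, so the moment about the hinge is M = F × 1.15625 = 24.3919 × 1.15625 = 28.2031 kN·m.

M ≈ 28.20 kN·m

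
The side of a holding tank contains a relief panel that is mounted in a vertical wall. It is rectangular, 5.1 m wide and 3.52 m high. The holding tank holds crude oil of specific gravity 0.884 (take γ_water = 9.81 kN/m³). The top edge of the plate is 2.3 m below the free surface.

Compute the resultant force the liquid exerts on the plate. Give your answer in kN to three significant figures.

γ = 0.884 × 9.81 = 8.67204 kN/m³.
The centroid lies 3.52/2 = 1.76 m below the top edge, so the centroid depth is h_c = 2.3 + 1.76 = 4.06 m.
A = 5.1 × 3.52 = 17.952 m².
Resultant F = γ·h_c·A = 8.67204 × 4.06 × 17.952 = 632.063 kN.

F ≈ 632 kN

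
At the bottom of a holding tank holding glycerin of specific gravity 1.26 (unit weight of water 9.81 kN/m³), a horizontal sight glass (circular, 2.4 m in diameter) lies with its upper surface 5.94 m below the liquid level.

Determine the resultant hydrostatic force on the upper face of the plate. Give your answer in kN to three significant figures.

γ = 1.26 × 9.81 = 12.3606 kN/m³.
The plate is horizontal, so pressure is uniform at p = γ·h = 12.3606 × 5.94 = 73.422 kN/m².
A = π(1.2)² = 4.52389 m².
F = p·A = 73.422 × 4.52389 = 332.153 kN.

F ≈ 332 kN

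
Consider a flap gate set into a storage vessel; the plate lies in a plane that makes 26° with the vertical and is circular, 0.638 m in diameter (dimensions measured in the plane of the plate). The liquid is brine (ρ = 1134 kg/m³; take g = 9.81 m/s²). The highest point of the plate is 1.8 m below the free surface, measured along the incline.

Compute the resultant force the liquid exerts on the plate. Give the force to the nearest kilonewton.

γ = ρg = 1134 × 9.81 / 1000 = 11.12454 kN/m³.
The plate makes 26° with the vertical, i.e. θ = 90° − 26° = 64° to the horizontal. Measuring y along the incline from the free-surface line, vertical depth h = y·sinθ with sinθ = 0.898794.
The centroid is at the centre, 0.319 m below the top of the plate, so y_c = 1.8 + 0.319 = 2.119 m and h_c = 2.119 × 0.898794 = 1.90454 m.
A = π(0.319)² = 0.319692 m².
Resultant F = γ·h_c·A = 11.12454 × 1.90454 × 0.319692 = 6.77336 kN.

F ≈ 7 kN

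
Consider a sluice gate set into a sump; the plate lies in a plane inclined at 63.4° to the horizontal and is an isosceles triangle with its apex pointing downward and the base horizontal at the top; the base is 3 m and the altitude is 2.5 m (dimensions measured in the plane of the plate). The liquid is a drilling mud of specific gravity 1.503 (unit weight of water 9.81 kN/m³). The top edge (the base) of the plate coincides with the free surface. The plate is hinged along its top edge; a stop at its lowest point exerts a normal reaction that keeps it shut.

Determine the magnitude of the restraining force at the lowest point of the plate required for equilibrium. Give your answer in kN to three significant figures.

γ = 1.503 × 9.81 = 14.74443 kN/m³.
Let θ = 63.4° be the plate's angle to the horizontal; measure y along the incline from where the plane meets the free surface. Vertical depth h = y·sinθ with sinθ = 0.894154.
With the apex down, the centroid sits h/3 = 2.5/3 = 0.833333 m below the base (the top edge), so y_c = 0.833333 m and h_c = 0.833333 × 0.894154 = 0.745128 m.
A = ½ × 3 × 2.5 = 3.75 m².
Resultant F = γ·h_c·A = 14.74443 × 0.745128 × 3.75 = 41.1993 kN.
I_c = b·h³/36 = 3 × 2.5³/36 = 1.30208 m⁴.
Centre of pressure: y_p = y_c + I_c/(y_c·A) = 0.833333 + 1.30208/(0.833333 × 3.75) = 0.833333 + 0.416666 = 1.25 m along the plane.
The resultant acts 0.833333 + 0.416666 = 1.25 m (along the plate) below the hinge at the top edge, so the moment about the hinge is M = F × 1.25 = 41.1993 × 1.25 = 51.4991 kN·m.
A normal force at the bottom, 2.5 m from the hinge, must supply this moment: P = 51.4991/2.5 = 20.5996 kN.

P ≈ 20.6 kN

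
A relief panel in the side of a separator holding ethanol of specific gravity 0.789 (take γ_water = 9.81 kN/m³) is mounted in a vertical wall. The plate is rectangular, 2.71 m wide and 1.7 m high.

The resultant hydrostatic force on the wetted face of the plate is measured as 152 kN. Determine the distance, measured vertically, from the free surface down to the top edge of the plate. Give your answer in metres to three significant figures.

γ = 0.789 × 9.81 = 7.74009 kN/m³.
A = 2.71 × 1.7 = 4.607 m².
From F = γ·h_c·A, the centroid depth is h_c = 152/(7.74009 × 4.607) = 4.26265 m.
The centroid lies 1.7/2 = 0.85 m below the top edge, so the top edge sits at h_top = 4.26265 − 0.85 = 3.41265 m below the surface.

d_top ≈ 3.41 m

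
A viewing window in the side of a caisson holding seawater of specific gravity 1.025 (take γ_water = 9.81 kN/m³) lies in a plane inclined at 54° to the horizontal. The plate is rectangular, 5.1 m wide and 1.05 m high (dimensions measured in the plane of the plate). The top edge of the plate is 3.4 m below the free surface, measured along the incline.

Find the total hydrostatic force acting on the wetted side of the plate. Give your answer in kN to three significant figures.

F ≈ 171 kN

γ = 1.025 × 9.81 = 10.05525 kN/m³.
Let θ = 54° be the plate's angle to the horizontal; measure y along the incline from where the plane meets the free surface. Vertical depth h = y·sinθ with sinθ = 0.809017.
The centroid lies 1.05/2 = 0.525 m below the top edge, so y_c = 3.4 + 0.525 = 3.925 m and h_c = 3.925 × 0.809017 = 3.17539 m.
A = 5.1 × 1.05 = 5.355 m².
Resultant F = γ·h_c·A = 10.05525 × 3.17539 × 5.355 = 170.982 kN.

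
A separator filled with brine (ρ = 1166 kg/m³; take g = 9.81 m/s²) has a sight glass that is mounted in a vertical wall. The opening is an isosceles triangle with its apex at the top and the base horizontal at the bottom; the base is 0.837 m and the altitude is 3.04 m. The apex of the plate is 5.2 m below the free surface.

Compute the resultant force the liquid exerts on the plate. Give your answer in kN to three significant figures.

γ = ρg = 1166 × 9.81 / 1000 = 11.43846 kN/m³.
With the apex up, the centroid sits 2h/3 = 2 × 3.04/3 = 2.02667 m below the apex, so the centroid depth is h_c = 5.2 + 2.02667 = 7.22667 m.
A = ½ × 0.837 × 3.04 = 1.27224 m².
Resultant F = γ·h_c·A = 11.43846 × 7.22667 × 1.27224 = 105.166 kN.

F ≈ 105 kN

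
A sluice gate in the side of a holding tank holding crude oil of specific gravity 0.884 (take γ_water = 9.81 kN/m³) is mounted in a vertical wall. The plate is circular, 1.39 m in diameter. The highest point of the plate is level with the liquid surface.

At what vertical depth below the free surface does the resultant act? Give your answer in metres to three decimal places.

h_p = 0.869 m

γ = 0.884 × 9.81 = 8.67204 kN/m³.
The centroid is at the centre, 0.695 m below the top of the plate, so the centroid depth is h_c = 0.695 m.
A = π(0.695)² = 1.51747 m².
Resultant F = γ·h_c·A = 8.67204 × 0.695 × 1.51747 = 9.14589 kN.
I_c = πr⁴/4 = π × 0.695⁴/4 = 0.183244 m⁴.
Centre of pressure: y_p = y_c + I_c/(y_c·A) = 0.695 + 0.183244/(0.695 × 1.51747) = 0.695 + 0.17375 = 0.86875 m along the plane.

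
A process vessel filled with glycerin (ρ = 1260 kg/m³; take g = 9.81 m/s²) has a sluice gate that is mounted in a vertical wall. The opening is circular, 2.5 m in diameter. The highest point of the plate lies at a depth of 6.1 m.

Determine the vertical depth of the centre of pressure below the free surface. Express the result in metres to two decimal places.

γ = ρg = 1260 × 9.81 / 1000 = 12.3606 kN/m³.
The centroid is at the centre, 1.25 m below the top of the plate, so the centroid depth is h_c = 6.1 + 1.25 = 7.35 m.
A = π(1.25)² = 4.90874 m².
Resultant F = γ·h_c·A = 12.3606 × 7.35 × 4.90874 = 445.961 kN.
I_c = πr⁴/4 = π × 1.25⁴/4 = 1.91748 m⁴.
Centre of pressure: y_p = y_c + I_c/(y_c·A) = 7.35 + 1.91748/(7.35 × 4.90874) = 7.35 + 0.0531464 = 7.40315 m along the plane.

h_p = 7.40 m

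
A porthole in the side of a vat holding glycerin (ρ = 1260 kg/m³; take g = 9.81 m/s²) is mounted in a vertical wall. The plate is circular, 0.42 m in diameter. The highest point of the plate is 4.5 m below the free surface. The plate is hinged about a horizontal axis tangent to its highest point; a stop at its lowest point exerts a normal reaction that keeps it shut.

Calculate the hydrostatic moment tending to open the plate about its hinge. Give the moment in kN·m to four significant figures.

M ≈ 1.713 kN·m

γ = ρg = 1260 × 9.81 / 1000 = 12.3606 kN/m³.
The centroid is at the centre, 0.21 m below the top of the plate, so the centroid depth is h_c = 4.5 + 0.21 = 4.71 m.
A = π(0.21)² = 0.138544 m².
Resultant F = γ·h_c·A = 12.3606 × 4.71 × 0.138544 = 8.06581 kN.
I_c = πr⁴/4 = π × 0.21⁴/4 = 0.00152745 m⁴.
Centre of pressure: y_p = y_c + I_c/(y_c·A) = 4.71 + 0.00152745/(4.71 × 0.138544) = 4.71 + 0.00234077 = 4.71234 m along the plane.
The resultant acts 0.21 + 0.00234077 = 0.212341 m (along the plate) below the hinge at the top edge, so the moment about the hinge is M = F × 0.212341 = 8.06581 × 0.212341 = 1.7127 kN·m.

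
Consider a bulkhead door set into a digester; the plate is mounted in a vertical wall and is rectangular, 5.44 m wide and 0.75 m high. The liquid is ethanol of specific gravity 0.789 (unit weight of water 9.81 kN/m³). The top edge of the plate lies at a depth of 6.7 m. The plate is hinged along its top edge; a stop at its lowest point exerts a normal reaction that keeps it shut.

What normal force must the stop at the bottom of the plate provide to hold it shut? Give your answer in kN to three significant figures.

P ≈ 114 kN

γ = 0.789 × 9.81 = 7.74009 kN/m³.
The centroid lies 0.75/2 = 0.375 m below the top edge, so the centroid depth is h_c = 6.7 + 0.375 = 7.075 m.
A = 5.44 × 0.75 = 4.08 m².
Resultant F = γ·h_c·A = 7.74009 × 7.075 × 4.08 = 223.425 kN.
I_c = b·h³/12 = 5.44 × 0.75³/12 = 0.19125 m⁴.
Centre of pressure: y_p = y_c + I_c/(y_c·A) = 7.075 + 0.19125/(7.075 × 4.08) = 7.075 + 0.00662544 = 7.08163 m along the plane.
The resultant acts 0.375 + 0.00662544 = 0.381625 m (along the plate) below the hinge at the top edge, so the moment about the hinge is M = F × 0.381625 = 223.425 × 0.381625 = 85.2646 kN·m.
A normal force at the bottom, 0.75 m from the hinge, must supply this moment: P = 85.2646/0.75 = 113.686 kN.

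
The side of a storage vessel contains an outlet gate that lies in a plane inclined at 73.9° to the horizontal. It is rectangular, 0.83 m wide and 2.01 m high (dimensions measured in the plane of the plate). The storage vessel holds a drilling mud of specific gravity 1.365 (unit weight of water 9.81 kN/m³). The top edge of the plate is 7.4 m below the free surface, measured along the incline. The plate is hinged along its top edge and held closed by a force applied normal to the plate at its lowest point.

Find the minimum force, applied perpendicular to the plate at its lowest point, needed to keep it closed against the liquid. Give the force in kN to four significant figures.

P ≈ 93.80 kN

γ = 1.365 × 9.81 = 13.39065 kN/m³.
Let θ = 73.9° be the plate's angle to the horizontal; measure y along the incline from where the plane meets the free surface. Vertical depth h = y·sinθ with sinθ = 0.960779.
The centroid lies 2.01/2 = 1.005 m below the top edge, so y_c = 7.4 + 1.005 = 8.405 m and h_c = 8.405 × 0.960779 = 8.07535 m.
A = 0.83 × 2.01 = 1.6683 m².
Resultant F = γ·h_c·A = 13.39065 × 8.07535 × 1.6683 = 180.4 kN.
I_c = b·h³/12 = 0.83 × 2.01³/12 = 0.561675 m⁴.
Centre of pressure: y_p = y_c + I_c/(y_c·A) = 8.405 + 0.561675/(8.405 × 1.6683) = 8.405 + 0.0400565 = 8.44506 m along the plane.
The resultant acts 1.005 + 0.0400565 = 1.04506 m (along the plate) below the hinge at the top edge, so the moment about the hinge is M = F × 1.04506 = 180.4 × 1.04506 = 188.529 kN·m.
A normal force at the bottom, 2.01 m from the hinge, must supply this moment: P = 188.529/2.01 = 93.7955 kN.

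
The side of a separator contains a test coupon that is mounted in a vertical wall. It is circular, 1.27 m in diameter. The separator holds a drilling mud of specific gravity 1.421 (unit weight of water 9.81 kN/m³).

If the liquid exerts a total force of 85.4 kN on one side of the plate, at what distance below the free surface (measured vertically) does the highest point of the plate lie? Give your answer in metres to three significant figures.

d_top ≈ 4.20 m

γ = 1.421 × 9.81 = 13.94001 kN/m³.
A = π(0.635)² = 1.26677 m².
From F = γ·h_c·A, the centroid depth is h_c = 85.4/(13.94001 × 1.26677) = 4.83612 m.
The centroid is at the centre, 0.635 m below the top of the plate, so the highest point sits at h_top = 4.83612 − 0.635 = 4.20112 m below the surface.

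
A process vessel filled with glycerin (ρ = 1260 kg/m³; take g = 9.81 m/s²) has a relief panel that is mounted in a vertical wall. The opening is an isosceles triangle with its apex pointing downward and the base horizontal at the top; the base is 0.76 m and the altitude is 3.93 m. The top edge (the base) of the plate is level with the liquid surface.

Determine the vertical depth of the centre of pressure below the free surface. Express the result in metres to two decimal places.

γ = ρg = 1260 × 9.81 / 1000 = 12.3606 kN/m³.
With the apex down, the centroid sits h/3 = 3.93/3 = 1.31 m below the base (the top edge), so the centroid depth is h_c = 1.31 m.
A = ½ × 0.76 × 3.93 = 1.4934 m².
Resultant F = γ·h_c·A = 12.3606 × 1.31 × 1.4934 = 24.1817 kN.
I_c = b·h³/36 = 0.76 × 3.93³/36 = 1.28141 m⁴.
Centre of pressure: y_p = y_c + I_c/(y_c·A) = 1.31 + 1.28141/(1.31 × 1.4934) = 1.31 + 0.654999 = 1.965 m along the plane.

h_p = 1.97 m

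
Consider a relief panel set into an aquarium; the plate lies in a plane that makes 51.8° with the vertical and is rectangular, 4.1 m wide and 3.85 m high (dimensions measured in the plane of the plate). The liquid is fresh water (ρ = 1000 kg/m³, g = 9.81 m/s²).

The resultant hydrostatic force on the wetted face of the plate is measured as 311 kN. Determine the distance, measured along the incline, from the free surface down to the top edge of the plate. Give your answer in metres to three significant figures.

y_top ≈ 1.32 m

γ = ρg = 1000 × 9.81 = 9810 N/m³ = 9.81 kN/m³.
A = 4.1 × 3.85 = 15.785 m².
From F = γ·h_c·A, the centroid depth is h_c = 311/(9.81 × 15.785) = 2.00838 m.
The plate makes 51.8° with the vertical, i.e. θ = 90° − 51.8° = 38.2° to the horizontal. Measuring y along the incline from the free-surface line, vertical depth h = y·sinθ with sinθ = 0.618408.
Along the incline, y_c = h_c/sinθ = 2.00838/0.618408 = 3.24766 m.
The centroid lies 3.85/2 = 1.925 m below the top edge, so the top edge sits at y_top = 3.24766 − 1.925 = 1.32266 m along the incline.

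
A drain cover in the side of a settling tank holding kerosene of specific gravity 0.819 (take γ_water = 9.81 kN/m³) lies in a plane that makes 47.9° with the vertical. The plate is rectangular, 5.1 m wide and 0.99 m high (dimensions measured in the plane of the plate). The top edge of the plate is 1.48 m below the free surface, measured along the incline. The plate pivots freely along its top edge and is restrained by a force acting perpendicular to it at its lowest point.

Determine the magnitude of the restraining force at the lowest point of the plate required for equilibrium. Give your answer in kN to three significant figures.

P ≈ 29.1 kN

γ = 0.819 × 9.81 = 8.03439 kN/m³.
The plate makes 47.9° with the vertical, i.e. θ = 90° − 47.9° = 42.1° to the horizontal. Measuring y along the incline from the free-surface line, vertical depth h = y·sinθ with sinθ = 0.670427.
The centroid lies 0.99/2 = 0.495 m below the top edge, so y_c = 1.48 + 0.495 = 1.975 m and h_c = 1.975 × 0.670427 = 1.32409 m.
A = 5.1 × 0.99 = 5.049 m².
Resultant F = γ·h_c·A = 8.03439 × 1.32409 × 5.049 = 53.7126 kN.
I_c = b·h³/12 = 5.1 × 0.99³/12 = 0.412377 m⁴.
Centre of pressure: y_p = y_c + I_c/(y_c·A) = 1.975 + 0.412377/(1.975 × 5.049) = 1.975 + 0.0413544 = 2.01635 m along the plane.
The resultant acts 0.495 + 0.0413544 = 0.536354 m (along the plate) below the hinge at the top edge, so the moment about the hinge is M = F × 0.536354 = 53.7126 × 0.536354 = 28.809 kN·m.
A normal force at the bottom, 0.99 m from the hinge, must supply this moment: P = 28.809/0.99 = 29.1 kN.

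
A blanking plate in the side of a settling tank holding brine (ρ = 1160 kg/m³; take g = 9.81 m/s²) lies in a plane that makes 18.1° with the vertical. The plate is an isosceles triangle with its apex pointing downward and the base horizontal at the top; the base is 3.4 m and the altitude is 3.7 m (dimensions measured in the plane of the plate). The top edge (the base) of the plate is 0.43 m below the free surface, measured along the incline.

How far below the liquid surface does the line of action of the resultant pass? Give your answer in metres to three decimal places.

h_p = 2.016 m

γ = ρg = 1160 × 9.81 / 1000 = 11.3796 kN/m³.
The plate makes 18.1° with the vertical, i.e. θ = 90° − 18.1° = 71.9° to the horizontal. Measuring y along the incline from the free-surface line, vertical depth h = y·sinθ with sinθ = 0.950516.
With the apex down, the centroid sits h/3 = 3.7/3 = 1.23333 m below the base (the top edge), so y_c = 0.43 + 1.23333 = 1.66333 m and h_c = 1.66333 × 0.950516 = 1.58102 m.
A = ½ × 3.4 × 3.7 = 6.29 m².
Resultant F = γ·h_c·A = 11.3796 × 1.58102 × 6.29 = 113.166 kN.
I_c = b·h³/36 = 3.4 × 3.7³/36 = 4.78389 m⁴.
Centre of pressure: y_p = y_c + I_c/(y_c·A) = 1.66333 + 4.78389/(1.66333 × 6.29) = 1.66333 + 0.457248 = 2.12058 m along the plane.
Vertically, h_p = y_p·sinθ = 2.12058 × 0.950516 = 2.01565 m.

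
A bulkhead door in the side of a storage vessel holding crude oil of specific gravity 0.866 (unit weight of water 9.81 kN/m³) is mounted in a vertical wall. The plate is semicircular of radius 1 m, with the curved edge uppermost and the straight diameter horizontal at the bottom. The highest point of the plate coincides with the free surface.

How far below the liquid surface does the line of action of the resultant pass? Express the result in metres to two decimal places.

γ = 0.866 × 9.81 = 8.49546 kN/m³.
The centroid lies 4r/(3π) = 0.424413 m above the diameter, so r − 4r/(3π) = 1 − 0.424413 = 0.575587 m below the topmost point, so the centroid depth is h_c = 0.575587 m.
A = πr²/2 = π × 1²/2 = 1.5708 m².
Resultant F = γ·h_c·A = 8.49546 × 0.575587 × 1.5708 = 7.68102 kN.
I_c = (π/8 − 8/(9π))·r⁴ = 0.109757 × 1⁴ = 0.109757 m⁴.
Centre of pressure: y_p = y_c + I_c/(y_c·A) = 0.575587 + 0.109757/(0.575587 × 1.5708) = 0.575587 + 0.121395 = 0.696982 m along the plane.

h_p = 0.70 m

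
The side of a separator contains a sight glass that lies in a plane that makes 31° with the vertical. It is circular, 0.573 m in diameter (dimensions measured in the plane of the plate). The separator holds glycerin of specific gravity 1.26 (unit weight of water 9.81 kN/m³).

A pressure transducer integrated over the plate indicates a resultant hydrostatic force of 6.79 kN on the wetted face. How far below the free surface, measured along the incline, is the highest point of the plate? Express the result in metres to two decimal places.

y_top ≈ 2.20 m

γ = 1.26 × 9.81 = 12.3606 kN/m³.
A = π(0.2865)² = 0.257869 m².
From F = γ·h_c·A, the centroid depth is h_c = 6.79/(12.3606 × 0.257869) = 2.13025 m.
The plate makes 31° with the vertical, i.e. θ = 90° − 31° = 59° to the horizontal. Measuring y along the incline from the free-surface line, vertical depth h = y·sinθ with sinθ = 0.857167.
Along the incline, y_c = h_c/sinθ = 2.13025/0.857167 = 2.48522 m.
The centroid is at the centre, 0.2865 m below the top of the plate, so the highest point sits at y_top = 2.48522 − 0.2865 = 2.19872 m along the incline.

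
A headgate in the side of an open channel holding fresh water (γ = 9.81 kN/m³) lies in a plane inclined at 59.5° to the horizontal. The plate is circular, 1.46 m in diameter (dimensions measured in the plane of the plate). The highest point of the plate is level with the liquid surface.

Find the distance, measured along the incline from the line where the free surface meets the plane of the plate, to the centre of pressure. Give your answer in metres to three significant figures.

γ = 9.81 kN/m³.
Let θ = 59.5° be the plate's angle to the horizontal; measure y along the incline from where the plane meets the free surface. Vertical depth h = y·sinθ with sinθ = 0.861629.
The centroid is at the centre, 0.73 m below the top of the plate, so y_c = 0.73 m and h_c = 0.73 × 0.861629 = 0.628989 m.
A = π(0.73)² = 1.67415 m².
Resultant F = γ·h_c·A = 9.81 × 0.628989 × 1.67415 = 10.3301 kN.
I_c = πr⁴/4 = π × 0.73⁴/4 = 0.223039 m⁴.
Centre of pressure: y_p = y_c + I_c/(y_c·A) = 0.73 + 0.223039/(0.73 × 1.67415) = 0.73 + 0.1825 = 0.9125 m along the plane.

y_p = 0.913 m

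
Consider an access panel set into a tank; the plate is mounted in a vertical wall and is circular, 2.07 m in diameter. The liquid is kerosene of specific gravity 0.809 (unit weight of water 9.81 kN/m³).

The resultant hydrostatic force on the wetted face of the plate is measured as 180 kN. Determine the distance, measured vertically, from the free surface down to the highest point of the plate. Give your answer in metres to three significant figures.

γ = 0.809 × 9.81 = 7.93629 kN/m³.
A = π(1.035)² = 3.36535 m².
From F = γ·h_c·A, the centroid depth is h_c = 180/(7.93629 × 3.36535) = 6.73945 m.
The centroid is at the centre, 1.035 m below the top of the plate, so the highest point sits at h_top = 6.73945 − 1.035 = 5.70445 m below the surface.

d_top ≈ 5.70 m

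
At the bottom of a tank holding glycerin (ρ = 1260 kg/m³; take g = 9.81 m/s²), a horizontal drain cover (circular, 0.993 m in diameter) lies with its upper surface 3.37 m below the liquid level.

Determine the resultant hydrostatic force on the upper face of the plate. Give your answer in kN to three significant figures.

F ≈ 32.3 kN

γ = ρg = 1260 × 9.81 / 1000 = 12.3606 kN/m³.
The plate is horizontal, so pressure is uniform at p = γ·h = 12.3606 × 3.37 = 41.6552 kN/m².
A = π(0.4965)² = 0.774441 m².
F = p·A = 41.6552 × 0.774441 = 32.2595 kN.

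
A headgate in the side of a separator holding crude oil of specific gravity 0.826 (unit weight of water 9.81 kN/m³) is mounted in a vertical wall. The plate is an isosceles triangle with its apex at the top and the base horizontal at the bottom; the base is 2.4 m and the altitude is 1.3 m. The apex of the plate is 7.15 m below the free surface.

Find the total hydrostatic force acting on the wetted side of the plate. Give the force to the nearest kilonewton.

γ = 0.826 × 9.81 = 8.10306 kN/m³.
With the apex up, the centroid sits 2h/3 = 2 × 1.3/3 = 0.866667 m below the apex, so the centroid depth is h_c = 7.15 + 0.866667 = 8.01667 m.
A = ½ × 2.4 × 1.3 = 1.56 m².
Resultant F = γ·h_c·A = 8.10306 × 8.01667 × 1.56 = 101.337 kN.

F ≈ 101 kN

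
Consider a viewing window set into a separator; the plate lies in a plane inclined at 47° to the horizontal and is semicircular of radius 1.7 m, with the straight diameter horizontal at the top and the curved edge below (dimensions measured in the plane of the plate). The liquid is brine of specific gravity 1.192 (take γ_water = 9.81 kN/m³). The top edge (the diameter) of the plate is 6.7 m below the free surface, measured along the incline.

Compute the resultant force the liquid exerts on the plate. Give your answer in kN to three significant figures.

γ = 1.192 × 9.81 = 11.69352 kN/m³.
Let θ = 47° be the plate's angle to the horizontal; measure y along the incline from where the plane meets the free surface. Vertical depth h = y·sinθ with sinθ = 0.731354.
The centroid of a semicircle lies 4r/(3π) = 0.721502 m from the diameter, here below the top edge, so y_c = 6.7 + 0.721502 = 7.4215 m and h_c = 7.4215 × 0.731354 = 5.42774 m.
A = πr²/2 = π × 1.7²/2 = 4.5396 m².
Resultant F = γ·h_c·A = 11.69352 × 5.42774 × 4.5396 = 288.126 kN.

F ≈ 288 kN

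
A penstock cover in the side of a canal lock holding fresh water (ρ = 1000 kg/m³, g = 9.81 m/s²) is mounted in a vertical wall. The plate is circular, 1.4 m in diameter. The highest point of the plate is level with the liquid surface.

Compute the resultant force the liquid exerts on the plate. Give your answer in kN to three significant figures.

F ≈ 10.6 kN

γ = ρg = 1000 × 9.81 = 9810 N/m³ = 9.81 kN/m³.
The centroid is at the centre, 0.7 m below the top of the plate, so the centroid depth is h_c = 0.7 m.
A = π(0.7)² = 1.53938 m².
Resultant F = γ·h_c·A = 9.81 × 0.7 × 1.53938 = 10.5709 kN.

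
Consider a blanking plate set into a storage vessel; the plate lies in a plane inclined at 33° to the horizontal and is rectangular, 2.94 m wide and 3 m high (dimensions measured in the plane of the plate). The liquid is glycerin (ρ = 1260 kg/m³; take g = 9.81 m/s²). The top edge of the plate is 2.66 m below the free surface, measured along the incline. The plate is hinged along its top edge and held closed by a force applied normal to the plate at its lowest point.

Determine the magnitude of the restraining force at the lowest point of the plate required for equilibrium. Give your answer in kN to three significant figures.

P ≈ 138 kN

γ = ρg = 1260 × 9.81 / 1000 = 12.3606 kN/m³.
Let θ = 33° be the plate's angle to the horizontal; measure y along the incline from where the plane meets the free surface. Vertical depth h = y·sinθ with sinθ = 0.544639.
The centroid lies 3/2 = 1.5 m below the top edge, so y_c = 2.66 + 1.5 = 4.16 m and h_c = 4.16 × 0.544639 = 2.2657 m.
A = 2.94 × 3 = 8.82 m².
Resultant F = γ·h_c·A = 12.3606 × 2.2657 × 8.82 = 247.008 kN.
I_c = b·h³/12 = 2.94 × 3³/12 = 6.615 m⁴.
Centre of pressure: y_p = y_c + I_c/(y_c·A) = 4.16 + 6.615/(4.16 × 8.82) = 4.16 + 0.180288 = 4.34029 m along the plane.
The resultant acts 1.5 + 0.180288 = 1.68029 m (along the plate) below the hinge at the top edge, so the moment about the hinge is M = F × 1.68029 = 247.008 × 1.68029 = 415.045 kN·m.
A normal force at the bottom, 3 m from the hinge, must supply this moment: P = 415.045/3 = 138.348 kN.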